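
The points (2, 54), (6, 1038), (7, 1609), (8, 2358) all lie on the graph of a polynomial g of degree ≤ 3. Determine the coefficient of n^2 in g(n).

5

Write g(n) = an^3 + bn^2 + cn + d. Substituting each data point gives a linear system:
  8a + 4b + 2c + d = 54
  216a + 36b + 6c + d = 1038
  343a + 49b + 7c + d = 1609
  512a + 64b + 8c + d = 2358
Solving the system yields a = 4, b = 5, c = -2, d = 6.
So g(n) = 4n³ + 5n² - 2n + 6.
The coefficient of n^2 is 5.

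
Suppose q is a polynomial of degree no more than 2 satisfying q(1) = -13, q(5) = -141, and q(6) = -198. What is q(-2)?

Using the Lagrange interpolation formula with nodes 1, 5, 6:
  L_0(x) = (x - 5)(x - 6) / 20
  L_1(x) = (x - 1)(x - 6) / -4
  L_2(x) = (x - 1)(x - 5) / 5
Then q(x) = -13·L_0(x) - 141·L_1(x) - 198·L_2(x).
Expanding and collecting terms gives q(x) = -5x² - 2x - 6.
Evaluating at x = -2: q(-2) = -22.

-22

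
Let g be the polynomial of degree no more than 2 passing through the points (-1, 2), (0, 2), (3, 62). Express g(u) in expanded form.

g(u) = 5u^2 + 5u + 2

Write g(u) = au^2 + bu + c. Substituting each data point gives a linear system:
  a - b + c = 2
  c = 2
  9a + 3b + c = 62
Solving the system yields a = 5, b = 5, c = 2.
So g(u) = 5u² + 5u + 2.
Check: g(0) = 2. ✓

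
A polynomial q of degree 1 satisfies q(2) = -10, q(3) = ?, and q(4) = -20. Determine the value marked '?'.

-15

On equispaced nodes a degree-1 polynomial has vanishing second forward difference, so
  q(2) - 2·q(3) + q(4) = 0.
Substituting the known values and solving for q(3):
  -2·q(3) = 30
  q(3) = -15.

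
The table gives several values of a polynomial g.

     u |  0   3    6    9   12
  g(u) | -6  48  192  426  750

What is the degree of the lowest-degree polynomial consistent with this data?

2

Forward differences of the values at u = 0, 3, 6, 9, 12:
  g  : -6  48  192  426  750
  Δ  : 54  144  234  324
  Δ^2: 90  90  90
  Δ^3: 0  0
  Δ^4: 0
The second differences are constant (90) and nonzero, while all higher differences vanish, so the minimal degree is 2.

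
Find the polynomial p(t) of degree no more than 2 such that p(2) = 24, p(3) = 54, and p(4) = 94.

p(t) = 5t^2 + 5t - 6

Using the Lagrange interpolation formula with nodes 2, 3, 4:
  L_0(t) = (t - 3)(t - 4) / 2
  L_1(t) = (t - 2)(t - 4) / -1
  L_2(t) = (t - 2)(t - 3) / 2
Then p(t) = 24·L_0(t) + 54·L_1(t) + 94·L_2(t).
Expanding and collecting terms gives p(t) = 5t^2 + 5t - 6.
Check: p(4) = 94. ✓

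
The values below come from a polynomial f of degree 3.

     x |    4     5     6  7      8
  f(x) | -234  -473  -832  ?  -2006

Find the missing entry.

On equispaced nodes a degree-3 polynomial has vanishing fourth forward difference, so
  f(4) - 4·f(5) + 6·f(6) - 4·f(7) + f(8) = 0.
Substituting the known values and solving for f(7):
  -4·f(7) = 5340
  f(7) = -1335.

-1335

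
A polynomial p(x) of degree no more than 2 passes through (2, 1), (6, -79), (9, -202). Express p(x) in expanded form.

p(x) = -3x^2 + 4x + 5

Using the Lagrange interpolation formula with nodes 2, 6, 9:
  L_0(x) = (x - 6)(x - 9) / 28
  L_1(x) = (x - 2)(x - 9) / -12
  L_2(x) = (x - 2)(x - 6) / 21
Then p(x) = 1·L_0(x) - 79·L_1(x) - 202·L_2(x).
Expanding and collecting terms gives p(x) = -3x^2 + 4x + 5.
Check: p(6) = -79. ✓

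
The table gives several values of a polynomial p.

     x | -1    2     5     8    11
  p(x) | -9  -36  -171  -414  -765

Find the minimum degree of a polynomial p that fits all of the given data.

2

Forward differences of the values at x = -1, 2, 5, 8, 11:
  p  : -9  -36  -171  -414  -765
  Δ  : -27  -135  -243  -351
  Δ^2: -108  -108  -108
  Δ^3: 0  0
  Δ^4: 0
The second differences are constant (-108) and nonzero, while all higher differences vanish, so the minimal degree is 2.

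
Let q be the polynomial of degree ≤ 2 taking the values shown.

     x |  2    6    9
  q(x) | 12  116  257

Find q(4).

52

Write q(x) = ax^2 + bx + c. Substituting each data point gives a linear system:
  4a + 2b + c = 12
  36a + 6b + c = 116
  81a + 9b + c = 257
Solving the system yields a = 3, b = 2, c = -4.
So q(x) = 3x² + 2x - 4.
Then q(4) = 52.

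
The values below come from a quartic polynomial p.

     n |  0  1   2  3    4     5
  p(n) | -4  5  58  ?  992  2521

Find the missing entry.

On equispaced nodes a degree-4 polynomial has vanishing fifth forward difference, so
  - p(0) + 5·p(1) - 10·p(2) + 10·p(3) - 5·p(4) + p(5) = 0.
Substituting the known values and solving for p(3):
  10·p(3) = 2990
  p(3) = 299.

299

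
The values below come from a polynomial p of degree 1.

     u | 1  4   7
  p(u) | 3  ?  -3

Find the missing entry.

0

The 2 known points determine the degree-1 polynomial uniquely.
Write p(u) = au + b. Substituting each data point gives a linear system:
  a + b = 3
  7a + b = -3
Solving the system yields a = -1, b = 4.
So p(u) = -u + 4.
Then p(4) = 0.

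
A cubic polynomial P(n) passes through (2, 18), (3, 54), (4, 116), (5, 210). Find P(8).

744

Forward differences of the values at n = 2, 3, 4, 5:
  P  : 18  54  116  210
  Δ  : 36  62  94
  Δ^2: 26  32
  Δ^3: 6
The third differences are constant, confirming degree 3.
Interpolating (Newton forward form) and evaluating at n = 8 gives P(8) = 744.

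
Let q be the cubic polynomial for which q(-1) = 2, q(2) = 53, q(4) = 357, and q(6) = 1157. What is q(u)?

Using the Lagrange interpolation formula with nodes -1, 2, 4, 6:
  L_0(u) = (u - 2)(u - 4)(u - 6) / -105
  L_1(u) = (u + 1)(u - 4)(u - 6) / 24
  L_2(u) = (u + 1)(u - 2)(u - 6) / -20
  L_3(u) = (u + 1)(u - 2)(u - 4) / 56
Then q(u) = 2·L_0(u) + 53·L_1(u) + 357·L_2(u) + 1157·L_3(u).
Expanding and collecting terms gives q(u) = 5u^3 + 2u^2 + 5.
Check: q(6) = 1157. ✓

q(u) = 5u^3 + 2u^2 + 5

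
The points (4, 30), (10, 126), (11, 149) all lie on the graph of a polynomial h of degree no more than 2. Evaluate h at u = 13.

201

Write h(u) = au^2 + bu + c. Substituting each data point gives a linear system:
  16a + 4b + c = 30
  100a + 10b + c = 126
  121a + 11b + c = 149
Solving the system yields a = 1, b = 2, c = 6.
So h(u) = u^2 + 2u + 6.
Then h(13) = 201.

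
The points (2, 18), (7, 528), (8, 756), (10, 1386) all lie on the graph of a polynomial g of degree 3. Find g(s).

Write g(s) = as^3 + bs^2 + cs + d. Substituting each data point gives a linear system:
  8a + 4b + 2c + d = 18
  343a + 49b + 7c + d = 528
  512a + 64b + 8c + d = 756
  1000a + 100b + 10c + d = 1386
Solving the system yields a = 1, b = 4, c = -1, d = -4.
So g(s) = s^3 + 4s^2 - s - 4.
Check: g(2) = 18. ✓

g(s) = s^3 + 4s^2 - s - 4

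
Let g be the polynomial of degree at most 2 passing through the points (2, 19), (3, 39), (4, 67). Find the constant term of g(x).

3

Write g(x) = ax^2 + bx + c. Substituting each data point gives a linear system:
  4a + 2b + c = 19
  9a + 3b + c = 39
  16a + 4b + c = 67
Solving the system yields a = 4, b = 0, c = 3.
So g(x) = 4x² + 3.
The constant term is 3.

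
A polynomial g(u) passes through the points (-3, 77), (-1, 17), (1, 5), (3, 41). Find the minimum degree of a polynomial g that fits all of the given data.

2

Forward differences of the values at u = -3, -1, 1, 3:
  g  : 77  17  5  41
  Δ  : -60  -12  36
  Δ^2: 48  48
  Δ^3: 0
The second differences are constant (48) and nonzero, while all higher differences vanish, so the minimal degree is 2.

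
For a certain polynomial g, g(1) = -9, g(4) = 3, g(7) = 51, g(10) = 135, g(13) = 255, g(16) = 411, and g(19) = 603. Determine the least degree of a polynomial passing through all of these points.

2

Forward differences of the values at s = 1, 4, 7, 10, 13, 16, 19:
  g  : -9  3  51  135  255  411  603
  Δ  : 12  48  84  120  156  192
  Δ^2: 36  36  36  36  36
  Δ^3: 0  0  0  0
  Δ^4: 0  0  0
  Δ^5: 0  0
  Δ^6: 0
The second differences are constant (36) and nonzero, while all higher differences vanish, so the minimal degree is 2.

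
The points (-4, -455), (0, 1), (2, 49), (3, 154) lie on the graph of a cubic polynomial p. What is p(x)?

p(x) = 6x^3 - 3x^2 + 6x + 1

Write p(x) = ax^3 + bx^2 + cx + d. Substituting each data point gives a linear system:
  -64a + 16b - 4c + d = -455
  d = 1
  8a + 4b + 2c + d = 49
  27a + 9b + 3c + d = 154
Solving the system yields a = 6, b = -3, c = 6, d = 1.
So p(x) = 6x^3 - 3x^2 + 6x + 1.
Check: p(3) = 154. ✓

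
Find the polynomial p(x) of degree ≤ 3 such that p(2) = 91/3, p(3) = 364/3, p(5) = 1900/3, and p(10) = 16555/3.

Write p(x) = ax^3 + bx^2 + cx + d. Substituting each data point gives a linear system:
  8a + 4b + 2c + d = 91/3
  27a + 9b + 3c + d = 364/3
  125a + 25b + 5c + d = 1900/3
  1000a + 100b + 10c + d = 16555/3
Solving the system yields a = 6, b = -5, c = 2, d = -5/3.
So p(x) = 6x^3 - 5x^2 + 2x - 5/3.
Check: p(3) = 364/3. ✓

p(x) = 6x^3 - 5x^2 + 2x - 5/3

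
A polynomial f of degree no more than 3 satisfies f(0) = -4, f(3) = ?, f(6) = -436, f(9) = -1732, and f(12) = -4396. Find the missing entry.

The 4 known points determine the degree-3 polynomial uniquely.
Write f(t) = at^3 + bt^2 + ct + d. Substituting each data point gives a linear system:
  d = -4
  216a + 36b + 6c + d = -436
  729a + 81b + 9c + d = -1732
  1728a + 144b + 12c + d = -4396
Solving the system yields a = -3, b = 5, c = 6, d = -4.
So f(t) = -3t^3 + 5t^2 + 6t - 4.
Then f(3) = -22.

-22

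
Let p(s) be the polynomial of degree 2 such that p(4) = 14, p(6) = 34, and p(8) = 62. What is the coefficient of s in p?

Write p(s) = as^2 + bs + c. Substituting each data point gives a linear system:
  16a + 4b + c = 14
  36a + 6b + c = 34
  64a + 8b + c = 62
Solving the system yields a = 1, b = 0, c = -2.
So p(s) = s^2 - 2.
The coefficient of s is 0.

0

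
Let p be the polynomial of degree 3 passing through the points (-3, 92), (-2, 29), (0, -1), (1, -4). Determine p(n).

p(n) = -3n^3 + n^2 - n - 1

Write p(n) = an^3 + bn^2 + cn + d. Substituting each data point gives a linear system:
  -27a + 9b - 3c + d = 92
  -8a + 4b - 2c + d = 29
  d = -1
  a + b + c + d = -4
Solving the system yields a = -3, b = 1, c = -1, d = -1.
So p(n) = -3n^3 + n^2 - n - 1.
Check: p(-3) = 92. ✓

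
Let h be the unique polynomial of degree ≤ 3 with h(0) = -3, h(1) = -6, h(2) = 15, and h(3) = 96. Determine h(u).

Write h(u) = au^3 + bu^2 + cu + d. Substituting each data point gives a linear system:
  d = -3
  a + b + c + d = -6
  8a + 4b + 2c + d = 15
  27a + 9b + 3c + d = 96
Solving the system yields a = 6, b = -6, c = -3, d = -3.
So h(u) = 6u³ - 6u² - 3u - 3.
Check: h(0) = -3. ✓

h(u) = 6u^3 - 6u^2 - 3u - 3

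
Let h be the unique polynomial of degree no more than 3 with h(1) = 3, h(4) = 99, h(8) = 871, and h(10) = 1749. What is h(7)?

Write h(n) = an^3 + bn^2 + cn + d. Substituting each data point gives a linear system:
  a + b + c + d = 3
  64a + 16b + 4c + d = 99
  512a + 64b + 8c + d = 871
  1000a + 100b + 10c + d = 1749
Solving the system yields a = 2, b = -3, c = 5, d = -1.
So h(n) = 2n^3 - 3n^2 + 5n - 1.
Then h(7) = 573.

573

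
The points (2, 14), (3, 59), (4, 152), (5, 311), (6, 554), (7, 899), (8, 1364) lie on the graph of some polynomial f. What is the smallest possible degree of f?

3

Forward differences of the values at t = 2, 3, 4, 5, 6, 7, 8:
  f  : 14  59  152  311  554  899  1364
  Δ  : 45  93  159  243  345  465
  Δ^2: 48  66  84  102  120
  Δ^3: 18  18  18  18
  Δ^4: 0  0  0
  Δ^5: 0  0
  Δ^6: 0
The third differences are constant (18) and nonzero, while all higher differences vanish, so the minimal degree is 3.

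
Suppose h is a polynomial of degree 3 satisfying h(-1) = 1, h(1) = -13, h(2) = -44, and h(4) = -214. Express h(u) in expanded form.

h(u) = -2u^3 - 4u^2 - 5u - 2

Using the Lagrange interpolation formula with nodes -1, 1, 2, 4:
  L_0(u) = (u - 1)(u - 2)(u - 4) / -30
  L_1(u) = (u + 1)(u - 2)(u - 4) / 6
  L_2(u) = (u + 1)(u - 1)(u - 4) / -6
  L_3(u) = (u + 1)(u - 1)(u - 2) / 30
Then h(u) = 1·L_0(u) - 13·L_1(u) - 44·L_2(u) - 214·L_3(u).
Expanding and collecting terms gives h(u) = -2u^3 - 4u^2 - 5u - 2.
Check: h(2) = -44. ✓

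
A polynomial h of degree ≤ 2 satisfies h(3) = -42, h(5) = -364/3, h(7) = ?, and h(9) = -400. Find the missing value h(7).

The 3 known points determine the degree-2 polynomial uniquely.
Write h(x) = ax^2 + bx + c. Substituting each data point gives a linear system:
  9a + 3b + c = -42
  25a + 5b + c = -364/3
  81a + 9b + c = -400
Solving the system yields a = -5, b = 1/3, c = 2.
So h(x) = -5x² + (1/3)x + 2.
Then h(7) = -722/3.

-722/3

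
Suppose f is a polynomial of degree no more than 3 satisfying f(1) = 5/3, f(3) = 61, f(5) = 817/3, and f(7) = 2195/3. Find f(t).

f(t) = 2t^3 + t^2 - (1/3)t - 1

Write f(t) = at^3 + bt^2 + ct + d. Substituting each data point gives a linear system:
  a + b + c + d = 5/3
  27a + 9b + 3c + d = 61
  125a + 25b + 5c + d = 817/3
  343a + 49b + 7c + d = 2195/3
Solving the system yields a = 2, b = 1, c = -1/3, d = -1.
So f(t) = 2t^3 + t^2 - (1/3)t - 1.
Check: f(3) = 61. ✓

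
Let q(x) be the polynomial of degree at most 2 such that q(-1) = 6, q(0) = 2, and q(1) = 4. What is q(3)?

26

Write q(x) = ax^2 + bx + c. Substituting each data point gives a linear system:
  a - b + c = 6
  c = 2
  a + b + c = 4
Solving the system yields a = 3, b = -1, c = 2.
So q(x) = 3x^2 - x + 2.
Then q(3) = 26.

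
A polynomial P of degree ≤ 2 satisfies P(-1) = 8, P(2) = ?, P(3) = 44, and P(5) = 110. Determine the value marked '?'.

The 3 known points determine the degree-2 polynomial uniquely.
Write P(n) = an^2 + bn + c. Substituting each data point gives a linear system:
  a - b + c = 8
  9a + 3b + c = 44
  25a + 5b + c = 110
Solving the system yields a = 4, b = 1, c = 5.
So P(n) = 4n^2 + n + 5.
Then P(2) = 23.

23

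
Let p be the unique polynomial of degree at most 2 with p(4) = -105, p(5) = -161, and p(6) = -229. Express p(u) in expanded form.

Write p(u) = au^2 + bu + c. Substituting each data point gives a linear system:
  16a + 4b + c = -105
  25a + 5b + c = -161
  36a + 6b + c = -229
Solving the system yields a = -6, b = -2, c = -1.
So p(u) = -6u^2 - 2u - 1.
Check: p(5) = -161. ✓

p(u) = -6u^2 - 2u - 1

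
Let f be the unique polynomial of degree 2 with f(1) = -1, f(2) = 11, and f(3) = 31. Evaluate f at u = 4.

59

Using the Lagrange interpolation formula with nodes 1, 2, 3:
  L_0(u) = (u - 2)(u - 3) / 2
  L_1(u) = (u - 1)(u - 3) / -1
  L_2(u) = (u - 1)(u - 2) / 2
Then f(u) = -1·L_0(u) + 11·L_1(u) + 31·L_2(u).
Expanding and collecting terms gives f(u) = 4u^2 - 5.
Evaluating at u = 4: f(4) = 59.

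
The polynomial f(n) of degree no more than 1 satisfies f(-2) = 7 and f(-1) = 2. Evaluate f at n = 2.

Write f(n) = an + b. Substituting each data point gives a linear system:
  -2a + b = 7
  -a + b = 2
Solving the system yields a = -5, b = -3.
So f(n) = -5n - 3.
Then f(2) = -13.

-13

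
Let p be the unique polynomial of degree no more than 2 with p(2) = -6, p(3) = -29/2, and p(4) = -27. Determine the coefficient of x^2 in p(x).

-2

Write p(x) = ax^2 + bx + c. Substituting each data point gives a linear system:
  4a + 2b + c = -6
  9a + 3b + c = -29/2
  16a + 4b + c = -27
Solving the system yields a = -2, b = 3/2, c = -1.
So p(x) = -2x^2 + (3/2)x - 1.
The leading coefficient is -2.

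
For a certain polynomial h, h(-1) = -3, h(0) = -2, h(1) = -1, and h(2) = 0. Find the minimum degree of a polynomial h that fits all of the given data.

1

Forward differences of the values at n = -1, 0, 1, 2:
  h  : -3  -2  -1  0
  Δ  : 1  1  1
  Δ^2: 0  0
  Δ^3: 0
The first differences are constant (1) and nonzero, while all higher differences vanish, so the minimal degree is 1.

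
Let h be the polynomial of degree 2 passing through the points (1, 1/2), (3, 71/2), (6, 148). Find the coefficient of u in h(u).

3/2

Write h(u) = au^2 + bu + c. Substituting each data point gives a linear system:
  a + b + c = 1/2
  9a + 3b + c = 71/2
  36a + 6b + c = 148
Solving the system yields a = 4, b = 3/2, c = -5.
So h(u) = 4u^2 + (3/2)u - 5.
The coefficient of u is 3/2.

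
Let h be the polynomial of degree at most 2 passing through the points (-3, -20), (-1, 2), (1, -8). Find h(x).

h(x) = -4x^2 - 5x + 1

Using the Lagrange interpolation formula with nodes -3, -1, 1:
  L_0(x) = (x + 1)(x - 1) / 8
  L_1(x) = (x + 3)(x - 1) / -4
  L_2(x) = (x + 3)(x + 1) / 8
Then h(x) = -20·L_0(x) + 2·L_1(x) - 8·L_2(x).
Expanding and collecting terms gives h(x) = -4x^2 - 5x + 1.
Check: h(-1) = 2. ✓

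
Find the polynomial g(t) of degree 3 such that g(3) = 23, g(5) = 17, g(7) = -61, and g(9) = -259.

g(t) = -t^3 + 6t^2 - 2t + 2

Using the Lagrange interpolation formula with nodes 3, 5, 7, 9:
  L_0(t) = (t - 5)(t - 7)(t - 9) / -48
  L_1(t) = (t - 3)(t - 7)(t - 9) / 16
  L_2(t) = (t - 3)(t - 5)(t - 9) / -16
  L_3(t) = (t - 3)(t - 5)(t - 7) / 48
Then g(t) = 23·L_0(t) + 17·L_1(t) - 61·L_2(t) - 259·L_3(t).
Expanding and collecting terms gives g(t) = -t³ + 6t² - 2t + 2.
Check: g(3) = 23. ✓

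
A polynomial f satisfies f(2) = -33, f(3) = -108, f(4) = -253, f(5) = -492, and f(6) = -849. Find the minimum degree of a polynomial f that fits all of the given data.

Forward differences of the values at t = 2, 3, 4, 5, 6:
  f  : -33  -108  -253  -492  -849
  Δ  : -75  -145  -239  -357
  Δ^2: -70  -94  -118
  Δ^3: -24  -24
  Δ^4: 0
The third differences are constant (-24) and nonzero, while all higher differences vanish, so the minimal degree is 3.

3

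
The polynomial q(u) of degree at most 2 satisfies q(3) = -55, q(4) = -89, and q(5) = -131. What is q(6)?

Using the Lagrange interpolation formula with nodes 3, 4, 5:
  L_0(u) = (u - 4)(u - 5) / 2
  L_1(u) = (u - 3)(u - 5) / -1
  L_2(u) = (u - 3)(u - 4) / 2
Then q(u) = -55·L_0(u) - 89·L_1(u) - 131·L_2(u).
Expanding and collecting terms gives q(u) = -4u^2 - 6u - 1.
Evaluating at u = 6: q(6) = -181.

-181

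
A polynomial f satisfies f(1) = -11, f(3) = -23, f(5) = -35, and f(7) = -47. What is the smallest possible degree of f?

Forward differences of the values at x = 1, 3, 5, 7:
  f  : -11  -23  -35  -47
  Δ  : -12  -12  -12
  Δ^2: 0  0
  Δ^3: 0
The first differences are constant (-12) and nonzero, while all higher differences vanish, so the minimal degree is 1.

1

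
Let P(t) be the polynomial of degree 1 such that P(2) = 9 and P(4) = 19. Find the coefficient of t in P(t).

Write P(t) = at + b. Substituting each data point gives a linear system:
  2a + b = 9
  4a + b = 19
Solving the system yields a = 5, b = -1.
So P(t) = 5t - 1.
The leading coefficient is 5.

5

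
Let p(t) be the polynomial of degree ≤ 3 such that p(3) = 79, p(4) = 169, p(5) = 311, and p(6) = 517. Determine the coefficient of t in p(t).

2

Write p(t) = at^3 + bt^2 + ct + d. Substituting each data point gives a linear system:
  27a + 9b + 3c + d = 79
  64a + 16b + 4c + d = 169
  125a + 25b + 5c + d = 311
  216a + 36b + 6c + d = 517
Solving the system yields a = 2, b = 2, c = 2, d = 1.
So p(t) = 2t³ + 2t² + 2t + 1.
The coefficient of t is 2.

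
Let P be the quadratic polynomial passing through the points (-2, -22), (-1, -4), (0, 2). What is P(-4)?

-94

Write P(s) = as^2 + bs + c. Substituting each data point gives a linear system:
  4a - 2b + c = -22
  a - b + c = -4
  c = 2
Solving the system yields a = -6, b = 0, c = 2.
So P(s) = -6s² + 2.
Then P(-4) = -94.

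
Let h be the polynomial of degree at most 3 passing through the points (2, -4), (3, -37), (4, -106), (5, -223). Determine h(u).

Write h(u) = au^3 + bu^2 + cu + d. Substituting each data point gives a linear system:
  8a + 4b + 2c + d = -4
  27a + 9b + 3c + d = -37
  64a + 16b + 4c + d = -106
  125a + 25b + 5c + d = -223
Solving the system yields a = -2, b = 0, c = 5, d = 2.
So h(u) = -2u^3 + 5u + 2.
Check: h(2) = -4. ✓

h(u) = -2u^3 + 5u + 2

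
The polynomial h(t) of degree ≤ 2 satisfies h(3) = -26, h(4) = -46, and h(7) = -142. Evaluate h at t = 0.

Write h(t) = at^2 + bt + c. Substituting each data point gives a linear system:
  9a + 3b + c = -26
  16a + 4b + c = -46
  49a + 7b + c = -142
Solving the system yields a = -3, b = 1, c = -2.
So h(t) = -3t^2 + t - 2.
Then h(0) = -2.

-2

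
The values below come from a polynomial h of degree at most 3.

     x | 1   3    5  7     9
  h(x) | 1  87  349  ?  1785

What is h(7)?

883

The 4 known points determine the degree-3 polynomial uniquely.
Write h(x) = ax^3 + bx^2 + cx + d. Substituting each data point gives a linear system:
  a + b + c + d = 1
  27a + 9b + 3c + d = 87
  125a + 25b + 5c + d = 349
  729a + 81b + 9c + d = 1785
Solving the system yields a = 2, b = 4, c = 1, d = -6.
So h(x) = 2x³ + 4x² + x - 6.
Then h(7) = 883.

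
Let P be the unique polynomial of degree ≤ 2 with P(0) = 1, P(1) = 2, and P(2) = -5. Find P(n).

Using the Lagrange interpolation formula with nodes 0, 1, 2:
  L_0(n) = (n - 1)(n - 2) / 2
  L_1(n) = n(n - 2) / -1
  L_2(n) = n(n - 1) / 2
Then P(n) = 1·L_0(n) + 2·L_1(n) - 5·L_2(n).
Expanding and collecting terms gives P(n) = -4n² + 5n + 1.
Check: P(2) = -5. ✓

P(n) = -4n^2 + 5n + 1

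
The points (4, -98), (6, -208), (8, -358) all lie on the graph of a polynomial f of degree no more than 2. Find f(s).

Using the Lagrange interpolation formula with nodes 4, 6, 8:
  L_0(s) = (s - 6)(s - 8) / 8
  L_1(s) = (s - 4)(s - 8) / -4
  L_2(s) = (s - 4)(s - 6) / 8
Then f(s) = -98·L_0(s) - 208·L_1(s) - 358·L_2(s).
Expanding and collecting terms gives f(s) = -5s^2 - 5s + 2.
Check: f(6) = -208. ✓

f(s) = -5s^2 - 5s + 2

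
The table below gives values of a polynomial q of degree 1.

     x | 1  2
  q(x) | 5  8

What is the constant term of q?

Write q(x) = ax + b. Substituting each data point gives a linear system:
  a + b = 5
  2a + b = 8
Solving the system yields a = 3, b = 2.
So q(x) = 3x + 2.
The constant term is 2.

2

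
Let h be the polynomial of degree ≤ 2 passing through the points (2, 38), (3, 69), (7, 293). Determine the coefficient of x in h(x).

Write h(x) = ax^2 + bx + c. Substituting each data point gives a linear system:
  4a + 2b + c = 38
  9a + 3b + c = 69
  49a + 7b + c = 293
Solving the system yields a = 5, b = 6, c = 6.
So h(x) = 5x^2 + 6x + 6.
The coefficient of x is 6.

6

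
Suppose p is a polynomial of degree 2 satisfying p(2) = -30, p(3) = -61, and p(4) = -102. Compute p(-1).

Forward differences of the values at t = 2, 3, 4:
  p  : -30  -61  -102
  Δ  : -31  -41
  Δ^2: -10
The second differences are constant, confirming degree 2.
Interpolating (Newton forward form) and evaluating at t = -1 gives p(-1) = 3.

3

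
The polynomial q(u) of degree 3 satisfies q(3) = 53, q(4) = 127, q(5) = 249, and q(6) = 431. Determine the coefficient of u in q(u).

Write q(u) = au^3 + bu^2 + cu + d. Substituting each data point gives a linear system:
  27a + 9b + 3c + d = 53
  64a + 16b + 4c + d = 127
  125a + 25b + 5c + d = 249
  216a + 36b + 6c + d = 431
Solving the system yields a = 2, b = 0, c = 0, d = -1.
So q(u) = 2u^3 - 1.
The coefficient of u is 0.

0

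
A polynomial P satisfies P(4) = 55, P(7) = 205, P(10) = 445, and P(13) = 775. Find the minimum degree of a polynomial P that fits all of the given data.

Forward differences of the values at n = 4, 7, 10, 13:
  P  : 55  205  445  775
  Δ  : 150  240  330
  Δ^2: 90  90
  Δ^3: 0
The second differences are constant (90) and nonzero, while all higher differences vanish, so the minimal degree is 2.

2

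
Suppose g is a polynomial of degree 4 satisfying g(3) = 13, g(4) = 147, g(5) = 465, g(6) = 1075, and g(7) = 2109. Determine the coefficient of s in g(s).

-6

Write g(s) = as^4 + bs^3 + cs^2 + ds + e. Substituting each data point gives a linear system:
  81a + 27b + 9c + 3d + e = 13
  256a + 64b + 16c + 4d + e = 147
  625a + 125b + 25c + 5d + e = 465
  1296a + 216b + 36c + 6d + e = 1075
  2401a + 343b + 49c + 7d + e = 2109
Solving the system yields a = 1, b = 0, c = -5, d = -6, e = -5.
So g(s) = s⁴ - 5s² - 6s - 5.
The coefficient of s is -6.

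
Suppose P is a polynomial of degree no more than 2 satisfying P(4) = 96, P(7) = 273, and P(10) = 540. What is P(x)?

Write P(x) = ax^2 + bx + c. Substituting each data point gives a linear system:
  16a + 4b + c = 96
  49a + 7b + c = 273
  100a + 10b + c = 540
Solving the system yields a = 5, b = 4, c = 0.
So P(x) = 5x^2 + 4x.
Check: P(4) = 96. ✓

P(x) = 5x^2 + 4x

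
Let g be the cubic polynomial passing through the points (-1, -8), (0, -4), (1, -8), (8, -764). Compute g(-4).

Using the Lagrange interpolation formula with nodes -1, 0, 1, 8:
  L_0(x) = x(x - 1)(x - 8) / -18
  L_1(x) = (x + 1)(x - 1)(x - 8) / 8
  L_2(x) = (x + 1)x(x - 8) / -14
  L_3(x) = (x + 1)x(x - 1) / 504
Then g(x) = -8·L_0(x) - 4·L_1(x) - 8·L_2(x) - 764·L_3(x).
Expanding and collecting terms gives g(x) = -x³ - 4x² + x - 4.
Evaluating at x = -4: g(-4) = -8.

-8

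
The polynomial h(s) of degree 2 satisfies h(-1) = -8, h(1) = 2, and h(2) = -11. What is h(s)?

h(s) = -6s^2 + 5s + 3

Write h(s) = as^2 + bs + c. Substituting each data point gives a linear system:
  a - b + c = -8
  a + b + c = 2
  4a + 2b + c = -11
Solving the system yields a = -6, b = 5, c = 3.
So h(s) = -6s^2 + 5s + 3.
Check: h(2) = -11. ✓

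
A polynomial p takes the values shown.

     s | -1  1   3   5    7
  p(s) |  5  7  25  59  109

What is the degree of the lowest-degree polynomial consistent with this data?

Forward differences of the values at s = -1, 1, 3, 5, 7:
  p  : 5  7  25  59  109
  Δ  : 2  18  34  50
  Δ^2: 16  16  16
  Δ^3: 0  0
  Δ^4: 0
The second differences are constant (16) and nonzero, while all higher differences vanish, so the minimal degree is 2.

2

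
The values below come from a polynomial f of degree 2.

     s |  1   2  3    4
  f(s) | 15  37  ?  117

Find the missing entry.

71

On equispaced nodes a degree-2 polynomial has vanishing third forward difference, so
  - f(1) + 3·f(2) - 3·f(3) + f(4) = 0.
Substituting the known values and solving for f(3):
  -3·f(3) = -213
  f(3) = 71.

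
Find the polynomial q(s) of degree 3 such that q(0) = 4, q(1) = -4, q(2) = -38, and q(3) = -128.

q(s) = -5s^3 + 2s^2 - 5s + 4

Using the Lagrange interpolation formula with nodes 0, 1, 2, 3:
  L_0(s) = (s - 1)(s - 2)(s - 3) / -6
  L_1(s) = s(s - 2)(s - 3) / 2
  L_2(s) = s(s - 1)(s - 3) / -2
  L_3(s) = s(s - 1)(s - 2) / 6
Then q(s) = 4·L_0(s) - 4·L_1(s) - 38·L_2(s) - 128·L_3(s).
Expanding and collecting terms gives q(s) = -5s³ + 2s² - 5s + 4.
Check: q(0) = 4. ✓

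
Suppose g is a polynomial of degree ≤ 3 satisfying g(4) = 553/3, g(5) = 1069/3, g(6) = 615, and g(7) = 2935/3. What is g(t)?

Write g(t) = at^3 + bt^2 + ct + d. Substituting each data point gives a linear system:
  64a + 16b + 4c + d = 553/3
  125a + 25b + 5c + d = 1069/3
  216a + 36b + 6c + d = 615
  343a + 49b + 7c + d = 2935/3
Solving the system yields a = 3, b = -5/3, c = 4, d = 3.
So g(t) = 3t^3 - (5/3)t^2 + 4t + 3.
Check: g(7) = 2935/3. ✓

g(t) = 3t^3 - (5/3)t^2 + 4t + 3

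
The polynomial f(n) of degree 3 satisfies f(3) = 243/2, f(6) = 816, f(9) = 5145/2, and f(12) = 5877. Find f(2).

42

Write f(n) = an^3 + bn^2 + cn + d. Substituting each data point gives a linear system:
  27a + 9b + 3c + d = 243/2
  216a + 36b + 6c + d = 816
  729a + 81b + 9c + d = 5145/2
  1728a + 144b + 12c + d = 5877
Solving the system yields a = 3, b = 5, c = -5/2, d = 3.
So f(n) = 3n³ + 5n² - (5/2)n + 3.
Then f(2) = 42.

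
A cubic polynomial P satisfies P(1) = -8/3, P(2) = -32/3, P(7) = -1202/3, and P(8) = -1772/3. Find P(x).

Write P(x) = ax^3 + bx^2 + cx + d. Substituting each data point gives a linear system:
  a + b + c + d = -8/3
  8a + 4b + 2c + d = -32/3
  343a + 49b + 7c + d = -1202/3
  512a + 64b + 8c + d = -1772/3
Solving the system yields a = -1, b = -5/3, c = 4, d = -4.
So P(x) = -x^3 - (5/3)x^2 + 4x - 4.
Check: P(2) = -32/3. ✓

P(x) = -x^3 - (5/3)x^2 + 4x - 4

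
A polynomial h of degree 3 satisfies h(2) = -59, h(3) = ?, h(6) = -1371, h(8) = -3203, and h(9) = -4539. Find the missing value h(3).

The 4 known points determine the degree-3 polynomial uniquely.
Write h(n) = an^3 + bn^2 + cn + d. Substituting each data point gives a linear system:
  8a + 4b + 2c + d = -59
  216a + 36b + 6c + d = -1371
  512a + 64b + 8c + d = -3203
  729a + 81b + 9c + d = -4539
Solving the system yields a = -6, b = -2, c = 0, d = -3.
So h(n) = -6n^3 - 2n^2 - 3.
Then h(3) = -183.

-183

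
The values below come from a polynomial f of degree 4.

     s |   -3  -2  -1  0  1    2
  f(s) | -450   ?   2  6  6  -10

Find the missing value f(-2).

-90

On equispaced nodes a degree-4 polynomial has vanishing fifth forward difference, so
  - f(-3) + 5·f(-2) - 10·f(-1) + 10·f(0) - 5·f(1) + f(2) = 0.
Substituting the known values and solving for f(-2):
  5·f(-2) = -450
  f(-2) = -90.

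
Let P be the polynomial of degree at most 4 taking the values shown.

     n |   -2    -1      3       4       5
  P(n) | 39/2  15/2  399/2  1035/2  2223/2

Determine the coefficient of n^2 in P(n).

5

Write P(n) = an^4 + bn^3 + cn^2 + dn + e. Substituting each data point gives a linear system:
  16a - 8b + 4c - 2d + e = 39/2
  a - b + c - d + e = 15/2
  81a + 27b + 9c + 3d + e = 399/2
  256a + 64b + 16c + 4d + e = 1035/2
  625a + 125b + 25c + 5d + e = 2223/2
Solving the system yields a = 1, b = 3, c = 5, d = -3, e = 3/2.
So P(n) = n⁴ + 3n³ + 5n² - 3n + 3/2.
The coefficient of n^2 is 5.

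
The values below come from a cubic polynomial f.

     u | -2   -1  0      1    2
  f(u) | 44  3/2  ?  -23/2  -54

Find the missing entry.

On equispaced nodes a degree-3 polynomial has vanishing fourth forward difference, so
  f(-2) - 4·f(-1) + 6·f(0) - 4·f(1) + f(2) = 0.
Substituting the known values and solving for f(0):
  6·f(0) = -30
  f(0) = -5.

-5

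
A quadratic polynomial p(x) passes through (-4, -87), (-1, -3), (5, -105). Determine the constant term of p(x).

5

Write p(x) = ax^2 + bx + c. Substituting each data point gives a linear system:
  16a - 4b + c = -87
  a - b + c = -3
  25a + 5b + c = -105
Solving the system yields a = -5, b = 3, c = 5.
So p(x) = -5x^2 + 3x + 5.
The constant term is 5.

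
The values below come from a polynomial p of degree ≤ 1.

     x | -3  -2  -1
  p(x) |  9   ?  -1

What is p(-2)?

On equispaced nodes a degree-1 polynomial has vanishing second forward difference, so
  p(-3) - 2·p(-2) + p(-1) = 0.
Substituting the known values and solving for p(-2):
  -2·p(-2) = -8
  p(-2) = 4.

4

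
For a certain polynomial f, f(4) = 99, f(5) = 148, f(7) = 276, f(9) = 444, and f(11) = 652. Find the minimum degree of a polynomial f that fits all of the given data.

Divided differences on the nodes 4, 5, 7, 9, 11:
  order 0: 99  148  276  444  652
  order 1: 49  64  84  104
  order 2: 5  5  5
  order 3: 0  0
  order 4: 0
The order-2 divided differences are all 5 (nonzero) and every higher order vanishes, so the data lies on a polynomial of degree exactly 2.

2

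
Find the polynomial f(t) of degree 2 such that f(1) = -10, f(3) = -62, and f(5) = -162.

f(t) = -6t^2 - 2t - 2

Write f(t) = at^2 + bt + c. Substituting each data point gives a linear system:
  a + b + c = -10
  9a + 3b + c = -62
  25a + 5b + c = -162
Solving the system yields a = -6, b = -2, c = -2.
So f(t) = -6t² - 2t - 2.
Check: f(3) = -62. ✓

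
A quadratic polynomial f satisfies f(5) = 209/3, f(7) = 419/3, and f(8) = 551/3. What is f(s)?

Write f(s) = as^2 + bs + c. Substituting each data point gives a linear system:
  25a + 5b + c = 209/3
  49a + 7b + c = 419/3
  64a + 8b + c = 551/3
Solving the system yields a = 3, b = -1, c = -1/3.
So f(s) = 3s^2 - s - 1/3.
Check: f(8) = 551/3. ✓

f(s) = 3s^2 - s - 1/3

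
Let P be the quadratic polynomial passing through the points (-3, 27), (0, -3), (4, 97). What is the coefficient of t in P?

5

Write P(t) = at^2 + bt + c. Substituting each data point gives a linear system:
  9a - 3b + c = 27
  c = -3
  16a + 4b + c = 97
Solving the system yields a = 5, b = 5, c = -3.
So P(t) = 5t² + 5t - 3.
The coefficient of t is 5.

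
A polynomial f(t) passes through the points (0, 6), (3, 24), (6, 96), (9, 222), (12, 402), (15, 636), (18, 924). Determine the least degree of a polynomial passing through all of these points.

Forward differences of the values at t = 0, 3, 6, 9, 12, 15, 18:
  f  : 6  24  96  222  402  636  924
  Δ  : 18  72  126  180  234  288
  Δ^2: 54  54  54  54  54
  Δ^3: 0  0  0  0
  Δ^4: 0  0  0
  Δ^5: 0  0
  Δ^6: 0
The second differences are constant (54) and nonzero, while all higher differences vanish, so the minimal degree is 2.

2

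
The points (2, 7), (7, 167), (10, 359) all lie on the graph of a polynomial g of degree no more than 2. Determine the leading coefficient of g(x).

4

Write g(x) = ax^2 + bx + c. Substituting each data point gives a linear system:
  4a + 2b + c = 7
  49a + 7b + c = 167
  100a + 10b + c = 359
Solving the system yields a = 4, b = -4, c = -1.
So g(x) = 4x² - 4x - 1.
The leading coefficient is 4.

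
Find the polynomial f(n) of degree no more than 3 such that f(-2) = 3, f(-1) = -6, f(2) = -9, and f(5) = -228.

Write f(n) = an^3 + bn^2 + cn + d. Substituting each data point gives a linear system:
  -8a + 4b - 2c + d = 3
  -a + b - c + d = -6
  8a + 4b + 2c + d = -9
  125a + 25b + 5c + d = -228
Solving the system yields a = -2, b = 0, c = 5, d = -3.
So f(n) = -2n³ + 5n - 3.
Check: f(2) = -9. ✓

f(n) = -2n^3 + 5n - 3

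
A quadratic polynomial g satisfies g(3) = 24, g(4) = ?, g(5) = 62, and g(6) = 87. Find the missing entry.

The 3 known points determine the degree-2 polynomial uniquely.
Write g(x) = ax^2 + bx + c. Substituting each data point gives a linear system:
  9a + 3b + c = 24
  25a + 5b + c = 62
  36a + 6b + c = 87
Solving the system yields a = 2, b = 3, c = -3.
So g(x) = 2x² + 3x - 3.
Then g(4) = 41.

41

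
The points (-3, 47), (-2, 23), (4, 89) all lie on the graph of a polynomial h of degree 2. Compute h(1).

Write h(n) = an^2 + bn + c. Substituting each data point gives a linear system:
  9a - 3b + c = 47
  4a - 2b + c = 23
  16a + 4b + c = 89
Solving the system yields a = 5, b = 1, c = 5.
So h(n) = 5n² + n + 5.
Then h(1) = 11.

11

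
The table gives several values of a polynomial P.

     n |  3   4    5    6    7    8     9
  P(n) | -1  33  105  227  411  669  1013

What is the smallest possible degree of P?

3

Forward differences of the values at n = 3, 4, 5, 6, 7, 8, 9:
  P  : -1  33  105  227  411  669  1013
  Δ  : 34  72  122  184  258  344
  Δ^2: 38  50  62  74  86
  Δ^3: 12  12  12  12
  Δ^4: 0  0  0
  Δ^5: 0  0
  Δ^6: 0
The third differences are constant (12) and nonzero, while all higher differences vanish, so the minimal degree is 3.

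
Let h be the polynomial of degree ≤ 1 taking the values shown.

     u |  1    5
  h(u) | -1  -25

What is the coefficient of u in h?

Write h(u) = au + b. Substituting each data point gives a linear system:
  a + b = -1
  5a + b = -25
Solving the system yields a = -6, b = 5.
So h(u) = -6u + 5.
The leading coefficient is -6.

-6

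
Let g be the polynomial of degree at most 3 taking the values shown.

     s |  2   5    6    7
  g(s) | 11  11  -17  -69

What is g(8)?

Write g(s) = as^3 + bs^2 + cs + d. Substituting each data point gives a linear system:
  8a + 4b + 2c + d = 11
  125a + 25b + 5c + d = 11
  216a + 36b + 6c + d = -17
  343a + 49b + 7c + d = -69
Solving the system yields a = -1, b = 6, c = -3, d = 1.
So g(s) = -s^3 + 6s^2 - 3s + 1.
Then g(8) = -151.

-151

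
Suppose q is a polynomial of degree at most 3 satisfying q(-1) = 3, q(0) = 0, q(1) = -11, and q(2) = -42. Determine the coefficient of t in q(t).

Write q(t) = at^3 + bt^2 + ct + d. Substituting each data point gives a linear system:
  -a + b - c + d = 3
  d = 0
  a + b + c + d = -11
  8a + 4b + 2c + d = -42
Solving the system yields a = -2, b = -4, c = -5, d = 0.
So q(t) = -2t^3 - 4t^2 - 5t.
The coefficient of t is -5.

-5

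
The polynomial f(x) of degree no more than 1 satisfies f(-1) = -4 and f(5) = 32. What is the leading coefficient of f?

6

Write f(x) = ax + b. Substituting each data point gives a linear system:
  -a + b = -4
  5a + b = 32
Solving the system yields a = 6, b = 2.
So f(x) = 6x + 2.
The leading coefficient is 6.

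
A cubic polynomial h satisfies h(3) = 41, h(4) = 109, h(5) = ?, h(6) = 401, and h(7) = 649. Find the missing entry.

The 4 known points determine the degree-3 polynomial uniquely.
Write h(s) = as^3 + bs^2 + cs + d. Substituting each data point gives a linear system:
  27a + 9b + 3c + d = 41
  64a + 16b + 4c + d = 109
  216a + 36b + 6c + d = 401
  343a + 49b + 7c + d = 649
Solving the system yields a = 2, b = 0, c = -6, d = 5.
So h(s) = 2s^3 - 6s + 5.
Then h(5) = 225.

225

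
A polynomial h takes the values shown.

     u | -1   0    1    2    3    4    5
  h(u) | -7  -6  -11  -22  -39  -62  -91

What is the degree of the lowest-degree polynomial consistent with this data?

2

Forward differences of the values at u = -1, 0, 1, 2, 3, 4, 5:
  h  : -7  -6  -11  -22  -39  -62  -91
  Δ  : 1  -5  -11  -17  -23  -29
  Δ^2: -6  -6  -6  -6  -6
  Δ^3: 0  0  0  0
  Δ^4: 0  0  0
  Δ^5: 0  0
  Δ^6: 0
The second differences are constant (-6) and nonzero, while all higher differences vanish, so the minimal degree is 2.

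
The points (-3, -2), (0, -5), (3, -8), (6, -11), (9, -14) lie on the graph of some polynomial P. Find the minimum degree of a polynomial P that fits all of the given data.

Forward differences of the values at s = -3, 0, 3, 6, 9:
  P  : -2  -5  -8  -11  -14
  Δ  : -3  -3  -3  -3
  Δ^2: 0  0  0
  Δ^3: 0  0
  Δ^4: 0
The first differences are constant (-3) and nonzero, while all higher differences vanish, so the minimal degree is 1.

1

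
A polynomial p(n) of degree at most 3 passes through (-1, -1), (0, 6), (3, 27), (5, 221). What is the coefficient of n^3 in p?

Write p(n) = an^3 + bn^2 + cn + d. Substituting each data point gives a linear system:
  -a + b - c + d = -1
  d = 6
  27a + 9b + 3c + d = 27
  125a + 25b + 5c + d = 221
Solving the system yields a = 3, b = -6, c = -2, d = 6.
So p(n) = 3n³ - 6n² - 2n + 6.
The leading coefficient is 3.

3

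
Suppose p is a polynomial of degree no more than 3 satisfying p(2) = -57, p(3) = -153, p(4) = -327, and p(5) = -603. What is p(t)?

p(t) = -4t^3 - 3t^2 - 5t - 3

Write p(t) = at^3 + bt^2 + ct + d. Substituting each data point gives a linear system:
  8a + 4b + 2c + d = -57
  27a + 9b + 3c + d = -153
  64a + 16b + 4c + d = -327
  125a + 25b + 5c + d = -603
Solving the system yields a = -4, b = -3, c = -5, d = -3.
So p(t) = -4t^3 - 3t^2 - 5t - 3.
Check: p(5) = -603. ✓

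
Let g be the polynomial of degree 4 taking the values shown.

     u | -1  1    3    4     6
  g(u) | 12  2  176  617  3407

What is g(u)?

g(u) = 3u^4 - 2u^3 - u^2 - 3u + 5

Using the Lagrange interpolation formula with nodes -1, 1, 3, 4, 6:
  L_0(u) = (u - 1)(u - 3)(u - 4)(u - 6) / 280
  L_1(u) = (u + 1)(u - 3)(u - 4)(u - 6) / -60
  L_2(u) = (u + 1)(u - 1)(u - 4)(u - 6) / 24
  L_3(u) = (u + 1)(u - 1)(u - 3)(u - 6) / -30
  L_4(u) = (u + 1)(u - 1)(u - 3)(u - 4) / 210
Then g(u) = 12·L_0(u) + 2·L_1(u) + 176·L_2(u) + 617·L_3(u) + 3407·L_4(u).
Expanding and collecting terms gives g(u) = 3u^4 - 2u^3 - u^2 - 3u + 5.
Check: g(1) = 2. ✓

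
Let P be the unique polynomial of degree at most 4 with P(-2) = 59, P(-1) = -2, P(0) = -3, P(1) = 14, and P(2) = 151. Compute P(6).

Forward differences of the values at n = -2, -1, 0, 1, 2:
  P  : 59  -2  -3  14  151
  Δ  : -61  -1  17  137
  Δ^2: 60  18  120
  Δ^3: -42  102
  Δ^4: 144
The fourth differences are constant, confirming degree 4.
Interpolating (Newton forward form) and evaluating at n = 6 gives P(6) = 8979.

8979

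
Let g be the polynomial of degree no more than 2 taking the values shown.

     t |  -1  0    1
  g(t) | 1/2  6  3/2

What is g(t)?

g(t) = -5t^2 + (1/2)t + 6

Using the Lagrange interpolation formula with nodes -1, 0, 1:
  L_0(t) = t(t - 1) / 2
  L_1(t) = (t + 1)(t - 1) / -1
  L_2(t) = (t + 1)t / 2
Then g(t) = 1/2·L_0(t) + 6·L_1(t) + 3/2·L_2(t).
Expanding and collecting terms gives g(t) = -5t² + (1/2)t + 6.
Check: g(-1) = 1/2. ✓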